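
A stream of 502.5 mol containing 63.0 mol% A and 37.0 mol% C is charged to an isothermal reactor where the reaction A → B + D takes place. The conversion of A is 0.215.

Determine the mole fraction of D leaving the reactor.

0.119

A reacted = 0.215 × 316.6 = 68.06 mol; ν_A = −1, so ξ = 68.06/1 = 68.06 mol.
Outlet amounts (n = n₀ + ν ξ):
  A: 316.6 − 1(68.06) = 248.5
  B: 0 + 1(68.06) = 68.06
  D: 0 + 1(68.06) = 68.06
  C: 185.9 (inert)
Total out = 570.6 mol; y_D = 68.06 / 570.6 = 0.1193.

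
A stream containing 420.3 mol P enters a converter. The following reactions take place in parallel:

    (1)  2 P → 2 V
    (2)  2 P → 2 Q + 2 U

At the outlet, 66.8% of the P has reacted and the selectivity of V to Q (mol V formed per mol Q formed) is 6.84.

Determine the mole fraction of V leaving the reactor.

Conversion of P: P consumed = 0.668 × 420.3 = 280.8 mol = 2ξ₁ + 2ξ₂.
Selectivity: 2ξ₁ / (2ξ₂) = 6.84 → ξ₁ = 6.84 ξ₂.
Substitute: (2·6.84 + 2) ξ₂ = 280.8 → ξ₂ = 17.91 mol, ξ₁ = 122.5 mol.
Outlet amounts (n = n₀ + Σ ν·ξ):
  P: 420.3 − 2(122.5) − 2(17.91) = 139.5
  V: 0 + 2(122.5) = 244.9
  Q: 0 + 2(17.91) = 35.81
  U: 0 + 2(17.91) = 35.81
Total out = 456.1 mol; y_V = 244.9 / 456.1 = 0.537.

0.537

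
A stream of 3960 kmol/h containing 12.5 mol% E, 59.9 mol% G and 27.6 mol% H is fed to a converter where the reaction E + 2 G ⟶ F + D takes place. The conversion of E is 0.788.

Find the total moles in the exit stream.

E reacted = 0.788 × 495 = 390.1 kmol/h; ν_E = −1, so ξ = 390.1/1 = 390.1 kmol/h.
Outlet amounts (n = n₀ + ν ξ):
  E: 495 − 1(390.1) = 104.9
  G: 2372 − 2(390.1) = 1592
  F: 0 + 1(390.1) = 390.1
  D: 0 + 1(390.1) = 390.1
  H: 1093 (inert)
Total out = 104.9 + 1592 + 390.1 + 390.1 + 1093 = 3570 kmol/h.

3570 kmol/h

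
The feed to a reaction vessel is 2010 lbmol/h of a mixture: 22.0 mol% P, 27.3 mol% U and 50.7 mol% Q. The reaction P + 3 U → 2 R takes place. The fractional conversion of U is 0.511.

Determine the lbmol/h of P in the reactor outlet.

U reacted = 0.511 × 548.7 = 280.4 lbmol/h; ν_U = −3, so ξ = 280.4/3 = 93.47 lbmol/h.
Outlet amounts (n = n₀ + ν ξ):
  P: 442.2 − 1(93.47) = 348.7
  U: 548.7 − 3(93.47) = 268.3
  R: 0 + 2(93.47) = 186.9
  Q: 1019 (inert)

349 lbmol/h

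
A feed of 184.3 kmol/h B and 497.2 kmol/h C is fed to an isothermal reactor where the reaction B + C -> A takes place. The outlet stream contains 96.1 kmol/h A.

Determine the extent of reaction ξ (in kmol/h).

For A: n = n₀ + 1ξ → 96.1 = 0 + 1ξ, giving ξ = 96.1 kmol/h.
Outlet amounts (n = n₀ + ν ξ):
  B: 184.3 − 1(96.1) = 88.2
  C: 497.2 − 1(96.1) = 401.1
  A: 0 + 1(96.1) = 96.1

ξ = 96.1 kmol/h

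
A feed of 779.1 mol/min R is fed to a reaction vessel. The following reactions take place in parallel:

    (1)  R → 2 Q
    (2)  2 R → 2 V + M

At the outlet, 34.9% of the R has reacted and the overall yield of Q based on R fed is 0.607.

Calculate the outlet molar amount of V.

Yield of Q: 2ξ₁ / 779.1 = 0.607 → ξ₁ = 236.5 mol/min.
Conversion of R: 1ξ₁ + 2ξ₂ = 0.349 × 779.1 = 271.9 → ξ₂ = 17.72 mol/min.
Outlet amounts (n = n₀ + Σ ν·ξ):
  R: 779.1 − 1(236.5) − 2(17.72) = 507.2
  Q: 0 + 2(236.5) = 472.9
  V: 0 + 2(17.72) = 35.45
  M: 0 + 1(17.72) = 17.72

35.4 mol/min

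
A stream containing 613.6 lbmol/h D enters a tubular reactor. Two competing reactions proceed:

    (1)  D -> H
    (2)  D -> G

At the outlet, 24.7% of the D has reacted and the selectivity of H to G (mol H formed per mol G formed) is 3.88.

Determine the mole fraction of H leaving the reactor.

0.196

Conversion of D: D consumed = 0.247 × 613.6 = 151.6 lbmol/h = 1ξ₁ + 1ξ₂.
Selectivity: 1ξ₁ / (1ξ₂) = 3.88 → ξ₁ = 3.88 ξ₂.
Substitute: (1·3.88 + 1) ξ₂ = 151.6 → ξ₂ = 31.06 lbmol/h, ξ₁ = 120.5 lbmol/h.
Outlet amounts (n = n₀ + Σ ν·ξ):
  D: 613.6 − 1(120.5) − 1(31.06) = 462
  H: 0 + 1(120.5) = 120.5
  G: 0 + 1(31.06) = 31.06
Total out = 613.6 lbmol/h; y_H = 120.5 / 613.6 = 0.1964.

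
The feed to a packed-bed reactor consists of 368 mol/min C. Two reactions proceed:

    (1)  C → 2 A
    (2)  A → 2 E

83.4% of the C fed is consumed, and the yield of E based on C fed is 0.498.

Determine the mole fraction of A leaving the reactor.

Conversion of C: C consumed = 1ξ₁ = 0.834 × 368 → ξ₁ = 306.9 mol/min.
Yield of E: 2ξ₂ / 368 = 0.498 → ξ₂ = 91.63 mol/min.
Outlet amounts (n = n₀ + Σ ν·ξ):
  C: 368 − 1(306.9) = 61.09
  A: 0 + 2(306.9) − 1(91.63) = 522.2
  E: 0 + 2(91.63) = 183.3
Total out = 766.5 mol/min; y_A = 522.2 / 766.5 = 0.6812.

0.681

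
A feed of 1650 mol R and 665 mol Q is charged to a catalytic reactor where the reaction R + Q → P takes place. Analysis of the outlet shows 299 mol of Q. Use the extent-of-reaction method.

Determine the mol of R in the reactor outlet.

For Q: n = n₀ − 1ξ → 299 = 665 − 1ξ, giving ξ = 366 mol.
Outlet amounts (n = n₀ + ν ξ):
  R: 1650 − 1(366) = 1284
  Q: 665 − 1(366) = 299
  P: 0 + 1(366) = 366

1280 mol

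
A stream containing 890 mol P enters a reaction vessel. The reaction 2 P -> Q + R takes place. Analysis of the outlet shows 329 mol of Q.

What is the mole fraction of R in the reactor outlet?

For Q: n = n₀ + 1ξ → 329 = 0 + 1ξ, giving ξ = 329 mol.
Outlet amounts (n = n₀ + ν ξ):
  P: 890 − 2(329) = 232
  Q: 0 + 1(329) = 329
  R: 0 + 1(329) = 329
Total out = 890 mol; y_R = 329 / 890 = 0.3697.

0.37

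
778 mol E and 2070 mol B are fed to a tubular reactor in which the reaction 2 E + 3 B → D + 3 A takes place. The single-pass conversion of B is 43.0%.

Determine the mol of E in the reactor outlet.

B reacted = 0.43 × 2070 = 890.1 mol; ν_B = −3, so ξ = 890.1/3 = 296.7 mol.
Outlet amounts (n = n₀ + ν ξ):
  E: 778 − 2(296.7) = 184.6
  B: 2070 − 3(296.7) = 1180
  D: 0 + 1(296.7) = 296.7
  A: 0 + 3(296.7) = 890.1

185 mol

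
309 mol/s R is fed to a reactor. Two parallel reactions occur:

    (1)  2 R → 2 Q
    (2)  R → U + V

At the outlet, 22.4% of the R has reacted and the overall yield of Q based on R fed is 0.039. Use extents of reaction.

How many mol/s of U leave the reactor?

Yield of Q: 2ξ₁ / 309 = 0.039 → ξ₁ = 6.026 mol/s.
Conversion of R: 2ξ₁ + 1ξ₂ = 0.224 × 309 = 69.22 → ξ₂ = 57.17 mol/s.
Outlet amounts (n = n₀ + Σ ν·ξ):
  R: 309 − 2(6.026) − 1(57.17) = 239.8
  Q: 0 + 2(6.026) = 12.05
  U: 0 + 1(57.17) = 57.17
  V: 0 + 1(57.17) = 57.17

57.2 mol/s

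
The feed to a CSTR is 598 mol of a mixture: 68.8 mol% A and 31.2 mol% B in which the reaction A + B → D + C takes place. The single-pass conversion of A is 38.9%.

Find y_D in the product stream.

0.268

A reacted = 0.389 × 411.4 = 160 mol; ν_A = −1, so ξ = 160/1 = 160 mol.
Outlet amounts (n = n₀ + ν ξ):
  A: 411.4 − 1(160) = 251.4
  B: 186.6 − 1(160) = 26.53
  D: 0 + 1(160) = 160
  C: 0 + 1(160) = 160
Total out = 598 mol; y_D = 160 / 598 = 0.2676.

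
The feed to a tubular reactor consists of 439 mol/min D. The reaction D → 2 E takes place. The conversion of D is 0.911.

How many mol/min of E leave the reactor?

800 mol/min

D reacted = 0.911 × 439 = 399.9 mol/min; ν_D = −1, so ξ = 399.9/1 = 399.9 mol/min.
Outlet amounts (n = n₀ + ν ξ):
  D: 439 − 1(399.9) = 39.07
  E: 0 + 2(399.9) = 799.9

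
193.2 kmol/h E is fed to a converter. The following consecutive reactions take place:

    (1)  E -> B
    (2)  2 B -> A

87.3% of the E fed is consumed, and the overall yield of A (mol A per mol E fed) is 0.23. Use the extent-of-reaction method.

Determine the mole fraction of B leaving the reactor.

0.536

Conversion of E: E consumed = 1ξ₁ = 0.873 × 193.2 → ξ₁ = 168.7 kmol/h.
Yield of A: 1ξ₂ / 193.2 = 0.23 → ξ₂ = 44.44 kmol/h.
Outlet amounts (n = n₀ + Σ ν·ξ):
  E: 193.2 − 1(168.7) = 24.54
  B: 0 + 1(168.7) − 2(44.44) = 79.79
  A: 0 + 1(44.44) = 44.44
Total out = 148.8 kmol/h; y_B = 79.79 / 148.8 = 0.5364.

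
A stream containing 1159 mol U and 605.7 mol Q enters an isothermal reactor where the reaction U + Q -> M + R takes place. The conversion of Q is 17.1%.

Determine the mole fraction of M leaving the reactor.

Q reacted = 0.171 × 605.7 = 103.6 mol; ν_Q = −1, so ξ = 103.6/1 = 103.6 mol.
Outlet amounts (n = n₀ + ν ξ):
  U: 1159 − 1(103.6) = 1055
  Q: 605.7 − 1(103.6) = 502.1
  M: 0 + 1(103.6) = 103.6
  R: 0 + 1(103.6) = 103.6
Total out = 1765 mol; y_M = 103.6 / 1765 = 0.05869.

0.0587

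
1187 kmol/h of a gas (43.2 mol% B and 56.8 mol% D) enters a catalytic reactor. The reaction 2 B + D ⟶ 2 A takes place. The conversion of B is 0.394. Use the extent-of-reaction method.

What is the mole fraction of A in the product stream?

B reacted = 0.394 × 512.8 = 202 kmol/h; ν_B = −2, so ξ = 202/2 = 101 kmol/h.
Outlet amounts (n = n₀ + ν ξ):
  B: 512.8 − 2(101) = 310.7
  D: 674.2 − 1(101) = 573.2
  A: 0 + 2(101) = 202
Total out = 1086 kmol/h; y_A = 202 / 1086 = 0.186.

0.186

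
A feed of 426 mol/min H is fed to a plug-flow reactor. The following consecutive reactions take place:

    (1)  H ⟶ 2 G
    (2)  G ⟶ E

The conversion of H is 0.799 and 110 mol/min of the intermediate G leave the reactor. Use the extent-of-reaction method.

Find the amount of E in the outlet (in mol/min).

Conversion of H: H consumed = 1ξ₁ = 0.799 × 426 → ξ₁ = 340.4 mol/min.
G balance: n_G = 0 + 2ξ₁ − 1ξ₂ = 110 → ξ₂ = (2·340.4 − 110)/1 = 570.7 mol/min.
Outlet amounts (n = n₀ + Σ ν·ξ):
  H: 426 − 1(340.4) = 85.63
  G: 0 + 2(340.4) − 1(570.7) = 110
  E: 0 + 1(570.7) = 570.7

571 mol/min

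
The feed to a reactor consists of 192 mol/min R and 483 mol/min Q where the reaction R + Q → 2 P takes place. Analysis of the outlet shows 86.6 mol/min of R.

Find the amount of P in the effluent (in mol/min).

211 mol/min

For R: n = n₀ − 1ξ → 86.6 = 192 − 1ξ, giving ξ = 105.4 mol/min.
Outlet amounts (n = n₀ + ν ξ):
  R: 192 − 1(105.4) = 86.6
  Q: 483 − 1(105.4) = 377.6
  P: 0 + 2(105.4) = 210.8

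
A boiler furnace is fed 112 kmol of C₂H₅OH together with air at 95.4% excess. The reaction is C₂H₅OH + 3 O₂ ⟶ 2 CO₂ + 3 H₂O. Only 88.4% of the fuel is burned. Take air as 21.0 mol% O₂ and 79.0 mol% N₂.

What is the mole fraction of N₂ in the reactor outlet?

Stoichiometric O₂ = 3 × 112 = 336 kmol; O₂ fed = 336 × 1.954 = 656.5 kmol.
N₂ fed = 656.5 × 79/21 = 2470 kmol.
Fuel reacted = 0.884 × 112 → ξ = 99.01 kmol.
Outlet (n = n₀ + ν ξ):
  C₂H₅OH: 112 − 1(99.01) = 12.99
  O₂: 656.5 − 3(99.01) = 359.5
  N₂: 2470 (inert)
  CO₂: 0 + 2(99.01) = 198
  H₂O: 0 + 3(99.01) = 297
Total out = 3337 kmol; y_N₂ = 2470 / 3337 = 0.7401.

0.74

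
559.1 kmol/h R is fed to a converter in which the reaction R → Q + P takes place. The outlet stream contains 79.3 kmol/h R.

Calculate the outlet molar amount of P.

480 kmol/h

For R: n = n₀ − 1ξ → 79.3 = 559.1 − 1ξ, giving ξ = 479.8 kmol/h.
Outlet amounts (n = n₀ + ν ξ):
  R: 559.1 − 1(479.8) = 79.3
  Q: 0 + 1(479.8) = 479.8
  P: 0 + 1(479.8) = 479.8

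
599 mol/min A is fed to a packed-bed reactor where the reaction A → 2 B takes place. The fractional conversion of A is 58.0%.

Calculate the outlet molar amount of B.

695 mol/min

A reacted = 0.58 × 599 = 347.4 mol/min; ν_A = −1, so ξ = 347.4/1 = 347.4 mol/min.
Outlet amounts (n = n₀ + ν ξ):
  A: 599 − 1(347.4) = 251.6
  B: 0 + 2(347.4) = 694.8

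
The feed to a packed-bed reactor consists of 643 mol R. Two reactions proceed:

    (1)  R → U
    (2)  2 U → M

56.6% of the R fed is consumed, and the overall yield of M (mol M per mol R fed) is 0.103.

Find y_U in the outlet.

0.401

Conversion of R: R consumed = 1ξ₁ = 0.566 × 643 → ξ₁ = 363.9 mol.
Yield of M: 1ξ₂ / 643 = 0.103 → ξ₂ = 66.23 mol.
Outlet amounts (n = n₀ + Σ ν·ξ):
  R: 643 − 1(363.9) = 279.1
  U: 0 + 1(363.9) − 2(66.23) = 231.5
  M: 0 + 1(66.23) = 66.23
Total out = 576.8 mol; y_U = 231.5 / 576.8 = 0.4013.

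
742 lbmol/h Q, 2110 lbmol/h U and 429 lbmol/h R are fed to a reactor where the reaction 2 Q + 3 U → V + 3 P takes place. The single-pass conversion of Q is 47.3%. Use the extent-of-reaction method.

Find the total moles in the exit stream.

3110 lbmol/h

Q reacted = 0.473 × 742 = 351 lbmol/h; ν_Q = −2, so ξ = 351/2 = 175.5 lbmol/h.
Outlet amounts (n = n₀ + ν ξ):
  Q: 742 − 2(175.5) = 391
  U: 2110 − 3(175.5) = 1584
  V: 0 + 1(175.5) = 175.5
  P: 0 + 3(175.5) = 526.4
  R: 429 (inert)
Total out = 391 + 1584 + 175.5 + 526.4 + 429 = 3106 lbmol/h.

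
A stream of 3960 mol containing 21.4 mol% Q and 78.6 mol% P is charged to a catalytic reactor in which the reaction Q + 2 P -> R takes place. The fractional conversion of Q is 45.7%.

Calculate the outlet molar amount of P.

2340 mol

Q reacted = 0.457 × 847.4 = 387.3 mol; ν_Q = −1, so ξ = 387.3/1 = 387.3 mol.
Outlet amounts (n = n₀ + ν ξ):
  Q: 847.4 − 1(387.3) = 460.2
  P: 3113 − 2(387.3) = 2338
  R: 0 + 1(387.3) = 387.3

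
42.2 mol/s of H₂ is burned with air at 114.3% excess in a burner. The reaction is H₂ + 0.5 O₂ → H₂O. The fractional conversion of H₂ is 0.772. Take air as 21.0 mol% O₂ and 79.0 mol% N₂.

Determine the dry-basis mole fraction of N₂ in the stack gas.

Stoichiometric O₂ = 0.5 × 42.2 = 21.1 mol/s; O₂ fed = 21.1 × 2.143 = 45.22 mol/s.
N₂ fed = 45.22 × 79/21 = 170.1 mol/s.
Fuel reacted = 0.772 × 42.2 → ξ = 32.58 mol/s.
Outlet (n = n₀ + ν ξ):
  H₂: 42.2 − 1(32.58) = 9.622
  O₂: 45.22 − 0.5(32.58) = 28.93
  N₂: 170.1 (inert)
  H₂O: 0 + 1(32.58) = 32.58
Dry total = 208.7 mol/s; y_N₂ (dry) = 170.1 / 208.7 = 0.8152.

0.815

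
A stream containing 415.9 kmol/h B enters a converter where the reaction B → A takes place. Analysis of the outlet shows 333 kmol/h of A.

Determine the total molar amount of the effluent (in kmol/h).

416 kmol/h

For A: n = n₀ + 1ξ → 333 = 0 + 1ξ, giving ξ = 333 kmol/h.
Outlet amounts (n = n₀ + ν ξ):
  B: 415.9 − 1(333) = 82.9
  A: 0 + 1(333) = 333
Total out = 82.9 + 333 = 415.9 kmol/h.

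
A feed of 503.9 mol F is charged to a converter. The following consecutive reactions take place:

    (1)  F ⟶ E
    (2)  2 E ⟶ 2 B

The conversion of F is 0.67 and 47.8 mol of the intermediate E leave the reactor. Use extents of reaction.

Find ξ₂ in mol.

Conversion of F: F consumed = 1ξ₁ = 0.67 × 503.9 → ξ₁ = 337.6 mol.
E balance: n_E = 0 + 1ξ₁ − 2ξ₂ = 47.8 → ξ₂ = (1·337.6 − 47.8)/2 = 144.9 mol.
Outlet amounts (n = n₀ + Σ ν·ξ):
  F: 503.9 − 1(337.6) = 166.3
  E: 0 + 1(337.6) − 2(144.9) = 47.8
  B: 0 + 2(144.9) = 289.8

ξ₂ = 145 mol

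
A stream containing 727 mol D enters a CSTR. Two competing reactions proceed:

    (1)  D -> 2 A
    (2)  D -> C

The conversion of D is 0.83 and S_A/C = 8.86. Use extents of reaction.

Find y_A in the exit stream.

0.807

Conversion of D: D consumed = 0.83 × 727 = 603.4 mol = 1ξ₁ + 1ξ₂.
Selectivity: 2ξ₁ / (1ξ₂) = 8.86 → ξ₁ = 4.43 ξ₂.
Substitute: (1·4.43 + 1) ξ₂ = 603.4 → ξ₂ = 111.1 mol, ξ₁ = 492.3 mol.
Outlet amounts (n = n₀ + Σ ν·ξ):
  D: 727 − 1(492.3) − 1(111.1) = 123.6
  A: 0 + 2(492.3) = 984.6
  C: 0 + 1(111.1) = 111.1
Total out = 1219 mol; y_A = 984.6 / 1219 = 0.8075.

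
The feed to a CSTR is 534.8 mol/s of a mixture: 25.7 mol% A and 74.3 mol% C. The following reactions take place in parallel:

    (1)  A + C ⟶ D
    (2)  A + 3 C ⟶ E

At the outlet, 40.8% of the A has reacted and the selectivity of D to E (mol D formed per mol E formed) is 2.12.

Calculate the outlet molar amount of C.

Conversion of A: A consumed = 0.408 × 137.4 = 56.08 mol/s = 1ξ₁ + 1ξ₂.
Selectivity: 1ξ₁ / (1ξ₂) = 2.12 → ξ₁ = 2.12 ξ₂.
Substitute: (1·2.12 + 1) ξ₂ = 56.08 → ξ₂ = 17.97 mol/s, ξ₁ = 38.1 mol/s.
Outlet amounts (n = n₀ + Σ ν·ξ):
  A: 137.4 − 1(38.1) − 1(17.97) = 81.37
  C: 397.4 − 1(38.1) − 3(17.97) = 305.3
  D: 0 + 1(38.1) = 38.1
  E: 0 + 1(17.97) = 17.97

305 mol/s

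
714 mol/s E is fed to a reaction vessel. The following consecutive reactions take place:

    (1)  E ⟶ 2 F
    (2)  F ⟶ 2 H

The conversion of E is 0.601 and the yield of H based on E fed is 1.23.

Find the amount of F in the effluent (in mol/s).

Conversion of E: E consumed = 1ξ₁ = 0.601 × 714 → ξ₁ = 429.1 mol/s.
Yield of H: 2ξ₂ / 714 = 1.23 → ξ₂ = 439.1 mol/s.
Outlet amounts (n = n₀ + Σ ν·ξ):
  E: 714 − 1(429.1) = 284.9
  F: 0 + 2(429.1) − 1(439.1) = 419.1
  H: 0 + 2(439.1) = 878.2

419 mol/s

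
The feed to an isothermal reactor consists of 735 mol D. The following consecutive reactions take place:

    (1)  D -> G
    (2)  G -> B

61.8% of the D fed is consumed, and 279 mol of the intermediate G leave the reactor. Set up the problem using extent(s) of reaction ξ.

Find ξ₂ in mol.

Conversion of D: D consumed = 1ξ₁ = 0.618 × 735 → ξ₁ = 454.2 mol.
G balance: n_G = 0 + 1ξ₁ − 1ξ₂ = 279 → ξ₂ = (1·454.2 − 279)/1 = 175.2 mol.
Outlet amounts (n = n₀ + Σ ν·ξ):
  D: 735 − 1(454.2) = 280.8
  G: 0 + 1(454.2) − 1(175.2) = 279
  B: 0 + 1(175.2) = 175.2

ξ₂ = 175 mol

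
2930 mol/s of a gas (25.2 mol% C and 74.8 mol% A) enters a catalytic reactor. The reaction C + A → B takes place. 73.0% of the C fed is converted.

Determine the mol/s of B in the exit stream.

539 mol/s

C reacted = 0.73 × 738.4 = 539 mol/s; ν_C = −1, so ξ = 539/1 = 539 mol/s.
Outlet amounts (n = n₀ + ν ξ):
  C: 738.4 − 1(539) = 199.4
  A: 2192 − 1(539) = 1653
  B: 0 + 1(539) = 539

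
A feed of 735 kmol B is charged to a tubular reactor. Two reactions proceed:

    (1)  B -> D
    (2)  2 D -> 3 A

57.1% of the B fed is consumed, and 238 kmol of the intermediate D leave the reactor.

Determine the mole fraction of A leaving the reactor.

0.33

Conversion of B: B consumed = 1ξ₁ = 0.571 × 735 → ξ₁ = 419.7 kmol.
D balance: n_D = 0 + 1ξ₁ − 2ξ₂ = 238 → ξ₂ = (1·419.7 − 238)/2 = 90.84 kmol.
Outlet amounts (n = n₀ + Σ ν·ξ):
  B: 735 − 1(419.7) = 315.3
  D: 0 + 1(419.7) − 2(90.84) = 238
  A: 0 + 3(90.84) = 272.5
Total out = 825.8 kmol; y_A = 272.5 / 825.8 = 0.33.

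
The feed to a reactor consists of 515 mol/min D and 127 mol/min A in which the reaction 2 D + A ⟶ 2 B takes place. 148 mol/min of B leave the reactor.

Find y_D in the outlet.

For B: n = n₀ + 2ξ → 148 = 0 + 2ξ, giving ξ = 74 mol/min.
Outlet amounts (n = n₀ + ν ξ):
  D: 515 − 2(74) = 367
  A: 127 − 1(74) = 53
  B: 0 + 2(74) = 148
Total out = 568 mol/min; y_D = 367 / 568 = 0.6461.

0.646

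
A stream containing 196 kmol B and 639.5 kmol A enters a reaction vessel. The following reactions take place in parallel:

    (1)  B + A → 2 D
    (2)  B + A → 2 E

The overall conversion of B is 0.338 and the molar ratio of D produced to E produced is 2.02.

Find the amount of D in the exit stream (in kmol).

88.6 kmol

Conversion of B: B consumed = 0.338 × 196 = 66.25 kmol = 1ξ₁ + 1ξ₂.
Selectivity: 2ξ₁ / (2ξ₂) = 2.02 → ξ₁ = 2.02 ξ₂.
Substitute: (1·2.02 + 1) ξ₂ = 66.25 → ξ₂ = 21.94 kmol, ξ₁ = 44.31 kmol.
Outlet amounts (n = n₀ + Σ ν·ξ):
  B: 196 − 1(44.31) − 1(21.94) = 129.8
  A: 639.5 − 1(44.31) − 1(21.94) = 573.3
  D: 0 + 2(44.31) = 88.62
  E: 0 + 2(21.94) = 43.87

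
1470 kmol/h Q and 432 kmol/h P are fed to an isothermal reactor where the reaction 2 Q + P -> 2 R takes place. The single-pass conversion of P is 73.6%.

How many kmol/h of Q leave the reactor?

P reacted = 0.736 × 432 = 318 kmol/h; ν_P = −1, so ξ = 318/1 = 318 kmol/h.
Outlet amounts (n = n₀ + ν ξ):
  Q: 1470 − 2(318) = 834.1
  P: 432 − 1(318) = 114
  R: 0 + 2(318) = 635.9

834 kmol/h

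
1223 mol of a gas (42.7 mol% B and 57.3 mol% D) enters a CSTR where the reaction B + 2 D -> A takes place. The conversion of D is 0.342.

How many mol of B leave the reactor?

402 mol

D reacted = 0.342 × 700.8 = 239.7 mol; ν_D = −2, so ξ = 239.7/2 = 119.8 mol.
Outlet amounts (n = n₀ + ν ξ):
  B: 522.2 − 1(119.8) = 402.4
  D: 700.8 − 2(119.8) = 461.1
  A: 0 + 1(119.8) = 119.8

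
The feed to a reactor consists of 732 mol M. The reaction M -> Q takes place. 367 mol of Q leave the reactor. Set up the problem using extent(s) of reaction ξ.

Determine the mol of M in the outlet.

365 mol

For Q: n = n₀ + 1ξ → 367 = 0 + 1ξ, giving ξ = 367 mol.
Outlet amounts (n = n₀ + ν ξ):
  M: 732 − 1(367) = 365
  Q: 0 + 1(367) = 367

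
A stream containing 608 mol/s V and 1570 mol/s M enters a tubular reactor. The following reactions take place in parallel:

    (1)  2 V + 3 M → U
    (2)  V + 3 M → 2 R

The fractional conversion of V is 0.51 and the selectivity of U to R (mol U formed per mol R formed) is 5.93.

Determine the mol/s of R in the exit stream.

Conversion of V: V consumed = 0.51 × 608 = 310.1 mol/s = 2ξ₁ + 1ξ₂.
Selectivity: 1ξ₁ / (2ξ₂) = 5.93 → ξ₁ = 11.86 ξ₂.
Substitute: (2·11.86 + 1) ξ₂ = 310.1 → ξ₂ = 12.54 mol/s, ξ₁ = 148.8 mol/s.
Outlet amounts (n = n₀ + Σ ν·ξ):
  V: 608 − 2(148.8) − 1(12.54) = 297.9
  M: 1570 − 3(148.8) − 3(12.54) = 1086
  U: 0 + 1(148.8) = 148.8
  R: 0 + 2(12.54) = 25.09

25.1 mol/s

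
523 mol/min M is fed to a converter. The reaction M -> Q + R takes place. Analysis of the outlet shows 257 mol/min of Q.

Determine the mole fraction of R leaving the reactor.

For Q: n = n₀ + 1ξ → 257 = 0 + 1ξ, giving ξ = 257 mol/min.
Outlet amounts (n = n₀ + ν ξ):
  M: 523 − 1(257) = 266
  Q: 0 + 1(257) = 257
  R: 0 + 1(257) = 257
Total out = 780 mol/min; y_R = 257 / 780 = 0.3295.

0.329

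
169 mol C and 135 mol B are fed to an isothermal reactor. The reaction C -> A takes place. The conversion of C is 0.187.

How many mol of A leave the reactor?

C reacted = 0.187 × 169 = 31.6 mol; ν_C = −1, so ξ = 31.6/1 = 31.6 mol.
Outlet amounts (n = n₀ + ν ξ):
  C: 169 − 1(31.6) = 137.4
  A: 0 + 1(31.6) = 31.6
  B: 135 (inert)

31.6 mol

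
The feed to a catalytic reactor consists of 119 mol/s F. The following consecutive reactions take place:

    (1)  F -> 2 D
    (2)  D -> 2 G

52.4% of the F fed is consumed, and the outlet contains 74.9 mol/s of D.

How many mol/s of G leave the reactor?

99.6 mol/s

Conversion of F: F consumed = 1ξ₁ = 0.524 × 119 → ξ₁ = 62.36 mol/s.
D balance: n_D = 0 + 2ξ₁ − 1ξ₂ = 74.9 → ξ₂ = (2·62.36 − 74.9)/1 = 49.81 mol/s.
Outlet amounts (n = n₀ + Σ ν·ξ):
  F: 119 − 1(62.36) = 56.64
  D: 0 + 2(62.36) − 1(49.81) = 74.9
  G: 0 + 2(49.81) = 99.62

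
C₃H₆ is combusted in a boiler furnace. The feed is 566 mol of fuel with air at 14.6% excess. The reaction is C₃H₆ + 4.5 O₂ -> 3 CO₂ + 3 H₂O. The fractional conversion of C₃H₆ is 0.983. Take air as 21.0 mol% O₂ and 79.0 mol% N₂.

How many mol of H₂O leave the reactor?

Stoichiometric O₂ = 4.5 × 566 = 2547 mol; O₂ fed = 2547 × 1.146 = 2919 mol.
N₂ fed = 2919 × 79/21 = 10980 mol.
Fuel reacted = 0.983 × 566 → ξ = 556.4 mol.
Outlet (n = n₀ + ν ξ):
  C₃H₆: 566 − 1(556.4) = 9.622
  O₂: 2919 − 4.5(556.4) = 415.2
  N₂: 10980 (inert)
  CO₂: 0 + 3(556.4) = 1669
  H₂O: 0 + 3(556.4) = 1669

1670 mol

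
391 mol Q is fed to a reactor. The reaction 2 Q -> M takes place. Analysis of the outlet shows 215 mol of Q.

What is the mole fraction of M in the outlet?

0.29

For Q: n = n₀ − 2ξ → 215 = 391 − 2ξ, giving ξ = 88 mol.
Outlet amounts (n = n₀ + ν ξ):
  Q: 391 − 2(88) = 215
  M: 0 + 1(88) = 88
Total out = 303 mol; y_M = 88 / 303 = 0.2904.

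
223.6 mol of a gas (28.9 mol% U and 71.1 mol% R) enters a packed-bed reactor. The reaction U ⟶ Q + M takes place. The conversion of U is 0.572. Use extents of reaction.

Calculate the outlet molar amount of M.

37 mol

U reacted = 0.572 × 64.62 = 36.96 mol; ν_U = −1, so ξ = 36.96/1 = 36.96 mol.
Outlet amounts (n = n₀ + ν ξ):
  U: 64.62 − 1(36.96) = 27.66
  Q: 0 + 1(36.96) = 36.96
  M: 0 + 1(36.96) = 36.96
  R: 159 (inert)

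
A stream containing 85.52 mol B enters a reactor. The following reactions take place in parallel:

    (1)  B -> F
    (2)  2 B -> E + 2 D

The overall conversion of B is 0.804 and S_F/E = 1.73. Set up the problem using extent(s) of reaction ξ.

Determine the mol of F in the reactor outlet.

31.9 mol

Conversion of B: B consumed = 0.804 × 85.52 = 68.76 mol = 1ξ₁ + 2ξ₂.
Selectivity: 1ξ₁ / (1ξ₂) = 1.73 → ξ₁ = 1.73 ξ₂.
Substitute: (1·1.73 + 2) ξ₂ = 68.76 → ξ₂ = 18.43 mol, ξ₁ = 31.89 mol.
Outlet amounts (n = n₀ + Σ ν·ξ):
  B: 85.52 − 1(31.89) − 2(18.43) = 16.76
  F: 0 + 1(31.89) = 31.89
  E: 0 + 1(18.43) = 18.43
  D: 0 + 2(18.43) = 36.87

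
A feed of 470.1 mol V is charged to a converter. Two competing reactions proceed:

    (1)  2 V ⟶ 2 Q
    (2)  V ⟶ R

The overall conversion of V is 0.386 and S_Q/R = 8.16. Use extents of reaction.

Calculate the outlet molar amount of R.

19.8 mol

Conversion of V: V consumed = 0.386 × 470.1 = 181.5 mol = 2ξ₁ + 1ξ₂.
Selectivity: 2ξ₁ / (1ξ₂) = 8.16 → ξ₁ = 4.08 ξ₂.
Substitute: (2·4.08 + 1) ξ₂ = 181.5 → ξ₂ = 19.81 mol, ξ₁ = 80.82 mol.
Outlet amounts (n = n₀ + Σ ν·ξ):
  V: 470.1 − 2(80.82) − 1(19.81) = 288.6
  Q: 0 + 2(80.82) = 161.6
  R: 0 + 1(19.81) = 19.81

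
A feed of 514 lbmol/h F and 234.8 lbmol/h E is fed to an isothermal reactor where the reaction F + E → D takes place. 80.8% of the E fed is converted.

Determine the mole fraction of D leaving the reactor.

0.339

E reacted = 0.808 × 234.8 = 189.7 lbmol/h; ν_E = −1, so ξ = 189.7/1 = 189.7 lbmol/h.
Outlet amounts (n = n₀ + ν ξ):
  F: 514 − 1(189.7) = 324.3
  E: 234.8 − 1(189.7) = 45.08
  D: 0 + 1(189.7) = 189.7
Total out = 559.1 lbmol/h; y_D = 189.7 / 559.1 = 0.3393.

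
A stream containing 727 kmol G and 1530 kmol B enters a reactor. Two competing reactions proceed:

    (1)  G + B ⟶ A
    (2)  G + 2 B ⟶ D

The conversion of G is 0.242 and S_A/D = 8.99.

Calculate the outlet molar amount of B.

Conversion of G: G consumed = 0.242 × 727 = 175.9 kmol = 1ξ₁ + 1ξ₂.
Selectivity: 1ξ₁ / (1ξ₂) = 8.99 → ξ₁ = 8.99 ξ₂.
Substitute: (1·8.99 + 1) ξ₂ = 175.9 → ξ₂ = 17.61 kmol, ξ₁ = 158.3 kmol.
Outlet amounts (n = n₀ + Σ ν·ξ):
  G: 727 − 1(158.3) − 1(17.61) = 551.1
  B: 1530 − 1(158.3) − 2(17.61) = 1336
  A: 0 + 1(158.3) = 158.3
  D: 0 + 1(17.61) = 17.61

1340 kmol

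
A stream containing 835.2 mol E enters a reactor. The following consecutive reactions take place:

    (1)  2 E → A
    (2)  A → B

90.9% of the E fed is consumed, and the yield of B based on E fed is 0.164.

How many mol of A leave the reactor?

Conversion of E: E consumed = 2ξ₁ = 0.909 × 835.2 → ξ₁ = 379.6 mol.
Yield of B: 1ξ₂ / 835.2 = 0.164 → ξ₂ = 137 mol.
Outlet amounts (n = n₀ + Σ ν·ξ):
  E: 835.2 − 2(379.6) = 76
  A: 0 + 1(379.6) − 1(137) = 242.6
  B: 0 + 1(137) = 137

243 mol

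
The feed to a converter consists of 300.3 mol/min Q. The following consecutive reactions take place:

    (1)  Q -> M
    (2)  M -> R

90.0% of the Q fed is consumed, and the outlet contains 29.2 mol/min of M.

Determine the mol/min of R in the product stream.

241 mol/min

Conversion of Q: Q consumed = 1ξ₁ = 0.9 × 300.3 → ξ₁ = 270.3 mol/min.
M balance: n_M = 0 + 1ξ₁ − 1ξ₂ = 29.2 → ξ₂ = (1·270.3 − 29.2)/1 = 241.1 mol/min.
Outlet amounts (n = n₀ + Σ ν·ξ):
  Q: 300.3 − 1(270.3) = 30.03
  M: 0 + 1(270.3) − 1(241.1) = 29.2
  R: 0 + 1(241.1) = 241.1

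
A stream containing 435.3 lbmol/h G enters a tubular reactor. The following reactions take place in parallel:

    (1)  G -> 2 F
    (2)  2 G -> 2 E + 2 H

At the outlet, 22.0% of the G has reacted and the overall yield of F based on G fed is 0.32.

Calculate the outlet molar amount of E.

26.1 lbmol/h

Yield of F: 2ξ₁ / 435.3 = 0.32 → ξ₁ = 69.65 lbmol/h.
Conversion of G: 1ξ₁ + 2ξ₂ = 0.22 × 435.3 = 95.77 → ξ₂ = 13.06 lbmol/h.
Outlet amounts (n = n₀ + Σ ν·ξ):
  G: 435.3 − 1(69.65) − 2(13.06) = 339.5
  F: 0 + 2(69.65) = 139.3
  E: 0 + 2(13.06) = 26.12
  H: 0 + 2(13.06) = 26.12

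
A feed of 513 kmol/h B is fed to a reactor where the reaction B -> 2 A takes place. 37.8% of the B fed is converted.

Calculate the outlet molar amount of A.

B reacted = 0.378 × 513 = 193.9 kmol/h; ν_B = −1, so ξ = 193.9/1 = 193.9 kmol/h.
Outlet amounts (n = n₀ + ν ξ):
  B: 513 − 1(193.9) = 319.1
  A: 0 + 2(193.9) = 387.8

388 kmol/h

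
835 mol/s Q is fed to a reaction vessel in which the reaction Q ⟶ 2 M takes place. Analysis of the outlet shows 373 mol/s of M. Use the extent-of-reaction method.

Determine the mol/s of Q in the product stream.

For M: n = n₀ + 2ξ → 373 = 0 + 2ξ, giving ξ = 186.5 mol/s.
Outlet amounts (n = n₀ + ν ξ):
  Q: 835 − 1(186.5) = 648.5
  M: 0 + 2(186.5) = 373

648 mol/s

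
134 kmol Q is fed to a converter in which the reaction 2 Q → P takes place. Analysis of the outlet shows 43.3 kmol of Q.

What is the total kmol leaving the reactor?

For Q: n = n₀ − 2ξ → 43.3 = 134 − 2ξ, giving ξ = 45.35 kmol.
Outlet amounts (n = n₀ + ν ξ):
  Q: 134 − 2(45.35) = 43.3
  P: 0 + 1(45.35) = 45.35
Total out = 43.3 + 45.35 = 88.65 kmol.

88.7 kmol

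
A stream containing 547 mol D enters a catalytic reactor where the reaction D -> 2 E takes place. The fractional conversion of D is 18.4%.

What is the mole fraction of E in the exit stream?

0.311

D reacted = 0.184 × 547 = 100.6 mol; ν_D = −1, so ξ = 100.6/1 = 100.6 mol.
Outlet amounts (n = n₀ + ν ξ):
  D: 547 − 1(100.6) = 446.4
  E: 0 + 2(100.6) = 201.3
Total out = 647.6 mol; y_E = 201.3 / 647.6 = 0.3108.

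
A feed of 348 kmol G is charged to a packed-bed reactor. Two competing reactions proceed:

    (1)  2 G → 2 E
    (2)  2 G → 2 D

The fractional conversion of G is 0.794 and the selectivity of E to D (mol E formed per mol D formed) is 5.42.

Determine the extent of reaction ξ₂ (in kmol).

Conversion of G: G consumed = 0.794 × 348 = 276.3 kmol = 2ξ₁ + 2ξ₂.
Selectivity: 2ξ₁ / (2ξ₂) = 5.42 → ξ₁ = 5.42 ξ₂.
Substitute: (2·5.42 + 2) ξ₂ = 276.3 → ξ₂ = 21.52 kmol, ξ₁ = 116.6 kmol.
Outlet amounts (n = n₀ + Σ ν·ξ):
  G: 348 − 2(116.6) − 2(21.52) = 71.69
  E: 0 + 2(116.6) = 233.3
  D: 0 + 2(21.52) = 43.04

ξ₂ = 21.5 kmol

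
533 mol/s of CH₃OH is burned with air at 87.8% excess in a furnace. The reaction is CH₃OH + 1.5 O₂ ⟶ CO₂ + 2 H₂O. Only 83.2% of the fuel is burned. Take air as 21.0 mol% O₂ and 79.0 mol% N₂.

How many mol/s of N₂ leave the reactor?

Stoichiometric O₂ = 1.5 × 533 = 799.5 mol/s; O₂ fed = 799.5 × 1.878 = 1501 mol/s.
N₂ fed = 1501 × 79/21 = 5648 mol/s.
Fuel reacted = 0.832 × 533 → ξ = 443.5 mol/s.
Outlet (n = n₀ + ν ξ):
  CH₃OH: 533 − 1(443.5) = 89.54
  O₂: 1501 − 1.5(443.5) = 836.3
  N₂: 5648 (inert)
  CO₂: 0 + 1(443.5) = 443.5
  H₂O: 0 + 2(443.5) = 886.9

5650 mol/s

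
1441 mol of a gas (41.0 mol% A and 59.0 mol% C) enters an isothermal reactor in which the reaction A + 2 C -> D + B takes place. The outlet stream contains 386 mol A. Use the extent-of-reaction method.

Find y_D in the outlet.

For A: n = n₀ − 1ξ → 386 = 590.8 − 1ξ, giving ξ = 204.8 mol.
Outlet amounts (n = n₀ + ν ξ):
  A: 590.8 − 1(204.8) = 386
  C: 850.2 − 2(204.8) = 440.6
  D: 0 + 1(204.8) = 204.8
  B: 0 + 1(204.8) = 204.8
Total out = 1236 mol; y_D = 204.8 / 1236 = 0.1657.

0.166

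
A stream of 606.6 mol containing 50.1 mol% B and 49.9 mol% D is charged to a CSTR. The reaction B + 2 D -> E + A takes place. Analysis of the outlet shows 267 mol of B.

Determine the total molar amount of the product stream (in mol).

For B: n = n₀ − 1ξ → 267 = 303.9 − 1ξ, giving ξ = 36.91 mol.
Outlet amounts (n = n₀ + ν ξ):
  B: 303.9 − 1(36.91) = 267
  D: 302.7 − 2(36.91) = 228.9
  E: 0 + 1(36.91) = 36.91
  A: 0 + 1(36.91) = 36.91
Total out = 267 + 228.9 + 36.91 + 36.91 = 569.7 mol.

570 mol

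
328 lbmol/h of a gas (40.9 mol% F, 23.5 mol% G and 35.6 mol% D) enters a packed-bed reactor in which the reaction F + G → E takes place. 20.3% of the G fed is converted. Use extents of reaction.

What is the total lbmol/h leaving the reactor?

312 lbmol/h

G reacted = 0.203 × 77.08 = 15.65 lbmol/h; ν_G = −1, so ξ = 15.65/1 = 15.65 lbmol/h.
Outlet amounts (n = n₀ + ν ξ):
  F: 134.2 − 1(15.65) = 118.5
  G: 77.08 − 1(15.65) = 61.43
  E: 0 + 1(15.65) = 15.65
  D: 116.8 (inert)
Total out = 118.5 + 61.43 + 15.65 + 116.8 = 312.4 lbmol/h.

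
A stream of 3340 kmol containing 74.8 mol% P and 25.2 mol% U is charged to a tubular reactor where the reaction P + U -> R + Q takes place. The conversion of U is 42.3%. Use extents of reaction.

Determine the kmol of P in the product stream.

U reacted = 0.423 × 841.7 = 356 kmol; ν_U = −1, so ξ = 356/1 = 356 kmol.
Outlet amounts (n = n₀ + ν ξ):
  P: 2498 − 1(356) = 2142
  U: 841.7 − 1(356) = 485.6
  R: 0 + 1(356) = 356
  Q: 0 + 1(356) = 356

2140 kmol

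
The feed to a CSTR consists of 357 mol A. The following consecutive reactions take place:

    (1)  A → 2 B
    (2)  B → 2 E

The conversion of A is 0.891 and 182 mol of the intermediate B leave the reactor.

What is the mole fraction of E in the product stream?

Conversion of A: A consumed = 1ξ₁ = 0.891 × 357 → ξ₁ = 318.1 mol.
B balance: n_B = 0 + 2ξ₁ − 1ξ₂ = 182 → ξ₂ = (2·318.1 − 182)/1 = 454.2 mol.
Outlet amounts (n = n₀ + Σ ν·ξ):
  A: 357 − 1(318.1) = 38.91
  B: 0 + 2(318.1) − 1(454.2) = 182
  E: 0 + 2(454.2) = 908.3
Total out = 1129 mol; y_E = 908.3 / 1129 = 0.8044.

0.804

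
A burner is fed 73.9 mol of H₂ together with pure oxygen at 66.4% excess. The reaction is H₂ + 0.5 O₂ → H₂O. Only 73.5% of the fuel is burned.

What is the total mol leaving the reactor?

108 mol

Stoichiometric O₂ = 0.5 × 73.9 = 36.95 mol; O₂ fed = 36.95 × 1.664 = 61.48 mol.
Fuel reacted = 0.735 × 73.9 → ξ = 54.32 mol.
Outlet (n = n₀ + ν ξ):
  H₂: 73.9 − 1(54.32) = 19.58
  O₂: 61.48 − 0.5(54.32) = 34.33
  H₂O: 0 + 1(54.32) = 54.32
Total out = 19.58 + 34.33 + 54.32 = 108.2 mol.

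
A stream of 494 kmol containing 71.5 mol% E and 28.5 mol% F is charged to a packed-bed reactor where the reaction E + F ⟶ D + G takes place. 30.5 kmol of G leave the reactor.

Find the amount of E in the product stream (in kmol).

For G: n = n₀ + 1ξ → 30.5 = 0 + 1ξ, giving ξ = 30.5 kmol.
Outlet amounts (n = n₀ + ν ξ):
  E: 353.2 − 1(30.5) = 322.7
  F: 140.8 − 1(30.5) = 110.3
  D: 0 + 1(30.5) = 30.5
  G: 0 + 1(30.5) = 30.5

323 kmol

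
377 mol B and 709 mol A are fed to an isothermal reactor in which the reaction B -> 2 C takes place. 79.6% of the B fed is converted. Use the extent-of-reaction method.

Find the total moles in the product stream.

B reacted = 0.796 × 377 = 300.1 mol; ν_B = −1, so ξ = 300.1/1 = 300.1 mol.
Outlet amounts (n = n₀ + ν ξ):
  B: 377 − 1(300.1) = 76.91
  C: 0 + 2(300.1) = 600.2
  A: 709 (inert)
Total out = 76.91 + 600.2 + 709 = 1386 mol.

1390 mol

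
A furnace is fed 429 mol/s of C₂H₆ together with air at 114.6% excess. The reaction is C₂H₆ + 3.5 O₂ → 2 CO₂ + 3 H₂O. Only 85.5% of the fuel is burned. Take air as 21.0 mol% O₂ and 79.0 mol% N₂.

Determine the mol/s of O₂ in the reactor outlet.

Stoichiometric O₂ = 3.5 × 429 = 1502 mol/s; O₂ fed = 1502 × 2.146 = 3222 mol/s.
N₂ fed = 3222 × 79/21 = 12120 mol/s.
Fuel reacted = 0.855 × 429 → ξ = 366.8 mol/s.
Outlet (n = n₀ + ν ξ):
  C₂H₆: 429 − 1(366.8) = 62.2
  O₂: 3222 − 3.5(366.8) = 1938
  N₂: 12120 (inert)
  CO₂: 0 + 2(366.8) = 733.6
  H₂O: 0 + 3(366.8) = 1100

1940 mol/s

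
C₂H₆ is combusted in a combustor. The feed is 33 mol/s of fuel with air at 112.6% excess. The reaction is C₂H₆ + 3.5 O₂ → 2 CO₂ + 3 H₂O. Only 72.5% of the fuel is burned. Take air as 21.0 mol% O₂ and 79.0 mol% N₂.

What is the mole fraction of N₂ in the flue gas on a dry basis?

Stoichiometric O₂ = 3.5 × 33 = 115.5 mol/s; O₂ fed = 115.5 × 2.126 = 245.6 mol/s.
N₂ fed = 245.6 × 79/21 = 923.7 mol/s.
Fuel reacted = 0.725 × 33 → ξ = 23.93 mol/s.
Outlet (n = n₀ + ν ξ):
  C₂H₆: 33 − 1(23.93) = 9.075
  O₂: 245.6 − 3.5(23.93) = 161.8
  N₂: 923.7 (inert)
  CO₂: 0 + 2(23.93) = 47.85
  H₂O: 0 + 3(23.93) = 71.78
Dry total = 1142 mol/s; y_N₂ (dry) = 923.7 / 1142 = 0.8085.

0.809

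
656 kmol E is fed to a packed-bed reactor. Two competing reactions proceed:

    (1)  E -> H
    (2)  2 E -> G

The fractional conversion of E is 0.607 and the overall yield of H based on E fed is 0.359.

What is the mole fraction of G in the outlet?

Yield of H: 1ξ₁ / 656 = 0.359 → ξ₁ = 235.5 kmol.
Conversion of E: 1ξ₁ + 2ξ₂ = 0.607 × 656 = 398.2 → ξ₂ = 81.34 kmol.
Outlet amounts (n = n₀ + Σ ν·ξ):
  E: 656 − 1(235.5) − 2(81.34) = 257.8
  H: 0 + 1(235.5) = 235.5
  G: 0 + 1(81.34) = 81.34
Total out = 574.7 kmol; y_G = 81.34 / 574.7 = 0.1416.

0.142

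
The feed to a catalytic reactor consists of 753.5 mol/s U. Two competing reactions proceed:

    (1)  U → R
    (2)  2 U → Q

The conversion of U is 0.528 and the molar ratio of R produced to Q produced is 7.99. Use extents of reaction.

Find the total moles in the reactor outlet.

714 mol/s

Conversion of U: U consumed = 0.528 × 753.5 = 397.8 mol/s = 1ξ₁ + 2ξ₂.
Selectivity: 1ξ₁ / (1ξ₂) = 7.99 → ξ₁ = 7.99 ξ₂.
Substitute: (1·7.99 + 2) ξ₂ = 397.8 → ξ₂ = 39.82 mol/s, ξ₁ = 318.2 mol/s.
Outlet amounts (n = n₀ + Σ ν·ξ):
  U: 753.5 − 1(318.2) − 2(39.82) = 355.7
  R: 0 + 1(318.2) = 318.2
  Q: 0 + 1(39.82) = 39.82
Total out = 355.7 + 318.2 + 39.82 = 713.7 mol/s.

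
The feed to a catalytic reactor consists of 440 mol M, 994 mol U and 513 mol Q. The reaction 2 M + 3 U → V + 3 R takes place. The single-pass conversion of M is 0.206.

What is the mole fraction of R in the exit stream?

0.0715

M reacted = 0.206 × 440 = 90.64 mol; ν_M = −2, so ξ = 90.64/2 = 45.32 mol.
Outlet amounts (n = n₀ + ν ξ):
  M: 440 − 2(45.32) = 349.4
  U: 994 − 3(45.32) = 858
  V: 0 + 1(45.32) = 45.32
  R: 0 + 3(45.32) = 136
  Q: 513 (inert)
Total out = 1902 mol; y_R = 136 / 1902 = 0.07149.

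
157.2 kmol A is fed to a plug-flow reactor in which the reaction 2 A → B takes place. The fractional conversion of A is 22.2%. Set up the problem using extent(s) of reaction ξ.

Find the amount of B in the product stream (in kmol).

A reacted = 0.222 × 157.2 = 34.9 kmol; ν_A = −2, so ξ = 34.9/2 = 17.45 kmol.
Outlet amounts (n = n₀ + ν ξ):
  A: 157.2 − 2(17.45) = 122.3
  B: 0 + 1(17.45) = 17.45

17.4 kmol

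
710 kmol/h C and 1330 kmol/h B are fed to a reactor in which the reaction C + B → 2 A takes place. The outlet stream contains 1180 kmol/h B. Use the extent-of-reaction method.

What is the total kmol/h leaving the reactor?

For B: n = n₀ − 1ξ → 1180 = 1330 − 1ξ, giving ξ = 150 kmol/h.
Outlet amounts (n = n₀ + ν ξ):
  C: 710 − 1(150) = 560
  B: 1330 − 1(150) = 1180
  A: 0 + 2(150) = 300
Total out = 560 + 1180 + 300 = 2040 kmol/h.

2040 kmol/h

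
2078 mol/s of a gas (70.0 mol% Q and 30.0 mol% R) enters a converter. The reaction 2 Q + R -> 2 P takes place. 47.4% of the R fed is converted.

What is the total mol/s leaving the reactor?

1780 mol/s

R reacted = 0.474 × 623.4 = 295.5 mol/s; ν_R = −1, so ξ = 295.5/1 = 295.5 mol/s.
Outlet amounts (n = n₀ + ν ξ):
  Q: 1455 − 2(295.5) = 863.6
  R: 623.4 − 1(295.5) = 327.9
  P: 0 + 2(295.5) = 591
Total out = 863.6 + 327.9 + 591 = 1783 mol/s.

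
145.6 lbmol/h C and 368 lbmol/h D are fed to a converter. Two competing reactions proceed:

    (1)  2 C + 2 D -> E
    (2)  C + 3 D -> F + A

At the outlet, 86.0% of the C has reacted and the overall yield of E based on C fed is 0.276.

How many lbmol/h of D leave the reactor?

Yield of E: 1ξ₁ / 145.6 = 0.276 → ξ₁ = 40.19 lbmol/h.
Conversion of C: 2ξ₁ + 1ξ₂ = 0.86 × 145.6 = 125.2 → ξ₂ = 44.84 lbmol/h.
Outlet amounts (n = n₀ + Σ ν·ξ):
  C: 145.6 − 2(40.19) − 1(44.84) = 20.38
  D: 368 − 2(40.19) − 3(44.84) = 153.1
  E: 0 + 1(40.19) = 40.19
  F: 0 + 1(44.84) = 44.84
  A: 0 + 1(44.84) = 44.84

153 lbmol/h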